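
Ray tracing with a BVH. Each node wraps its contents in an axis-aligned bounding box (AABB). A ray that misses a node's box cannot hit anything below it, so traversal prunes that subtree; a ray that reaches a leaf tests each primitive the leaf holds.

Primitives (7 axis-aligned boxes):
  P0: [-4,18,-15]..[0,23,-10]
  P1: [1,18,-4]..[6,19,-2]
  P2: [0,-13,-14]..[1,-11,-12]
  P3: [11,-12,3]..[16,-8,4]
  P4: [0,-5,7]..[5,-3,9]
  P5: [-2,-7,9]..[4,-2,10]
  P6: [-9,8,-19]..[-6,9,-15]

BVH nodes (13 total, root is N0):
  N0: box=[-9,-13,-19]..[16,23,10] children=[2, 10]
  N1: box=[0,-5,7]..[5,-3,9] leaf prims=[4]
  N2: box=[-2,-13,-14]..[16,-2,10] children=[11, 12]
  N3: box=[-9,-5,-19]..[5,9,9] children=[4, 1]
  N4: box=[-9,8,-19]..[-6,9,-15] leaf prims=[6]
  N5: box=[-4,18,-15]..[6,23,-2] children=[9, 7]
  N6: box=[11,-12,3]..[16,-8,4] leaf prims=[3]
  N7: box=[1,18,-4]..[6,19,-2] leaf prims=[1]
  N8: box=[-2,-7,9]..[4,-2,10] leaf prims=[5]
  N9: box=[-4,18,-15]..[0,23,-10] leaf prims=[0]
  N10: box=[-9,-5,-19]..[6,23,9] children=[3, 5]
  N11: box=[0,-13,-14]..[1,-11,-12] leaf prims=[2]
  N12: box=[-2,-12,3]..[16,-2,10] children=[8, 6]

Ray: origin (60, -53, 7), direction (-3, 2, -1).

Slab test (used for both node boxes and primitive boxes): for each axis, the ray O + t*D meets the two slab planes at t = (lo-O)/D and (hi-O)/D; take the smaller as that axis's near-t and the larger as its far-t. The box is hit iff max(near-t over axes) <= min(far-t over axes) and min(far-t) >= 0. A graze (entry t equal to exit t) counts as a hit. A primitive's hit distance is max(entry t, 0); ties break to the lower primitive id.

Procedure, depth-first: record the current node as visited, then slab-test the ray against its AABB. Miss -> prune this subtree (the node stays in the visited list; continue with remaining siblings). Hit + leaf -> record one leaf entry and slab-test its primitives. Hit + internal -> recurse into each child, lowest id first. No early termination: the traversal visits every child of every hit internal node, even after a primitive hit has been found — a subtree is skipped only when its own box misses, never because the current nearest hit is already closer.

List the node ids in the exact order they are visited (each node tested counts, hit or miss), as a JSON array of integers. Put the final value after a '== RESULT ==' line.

Walk:
N0 x:[44/3,23] y:[20,38] z:[-3,26] -> hit [20,23], descend [2, 10]
  N2 x:[44/3,62/3] y:[20,51/2] z:[-3,21] -> hit [20,62/3], descend [11, 12]
    N11 x:[59/3,20] y:[20,21] z:[19,21] -> hit [20,20] leaf, test {P2@t=20}
    N12 x:[44/3,62/3] y:[41/2,51/2] z:[-3,4] -> miss, prune
  N10 x:[18,23] y:[24,38] z:[-2,26] -> miss, prune

5 AABB tests over nodes [0, 2, 11, 12, 10]; 1 leaf entered; closest P2.

== RESULT ==
[0, 2, 11, 12, 10]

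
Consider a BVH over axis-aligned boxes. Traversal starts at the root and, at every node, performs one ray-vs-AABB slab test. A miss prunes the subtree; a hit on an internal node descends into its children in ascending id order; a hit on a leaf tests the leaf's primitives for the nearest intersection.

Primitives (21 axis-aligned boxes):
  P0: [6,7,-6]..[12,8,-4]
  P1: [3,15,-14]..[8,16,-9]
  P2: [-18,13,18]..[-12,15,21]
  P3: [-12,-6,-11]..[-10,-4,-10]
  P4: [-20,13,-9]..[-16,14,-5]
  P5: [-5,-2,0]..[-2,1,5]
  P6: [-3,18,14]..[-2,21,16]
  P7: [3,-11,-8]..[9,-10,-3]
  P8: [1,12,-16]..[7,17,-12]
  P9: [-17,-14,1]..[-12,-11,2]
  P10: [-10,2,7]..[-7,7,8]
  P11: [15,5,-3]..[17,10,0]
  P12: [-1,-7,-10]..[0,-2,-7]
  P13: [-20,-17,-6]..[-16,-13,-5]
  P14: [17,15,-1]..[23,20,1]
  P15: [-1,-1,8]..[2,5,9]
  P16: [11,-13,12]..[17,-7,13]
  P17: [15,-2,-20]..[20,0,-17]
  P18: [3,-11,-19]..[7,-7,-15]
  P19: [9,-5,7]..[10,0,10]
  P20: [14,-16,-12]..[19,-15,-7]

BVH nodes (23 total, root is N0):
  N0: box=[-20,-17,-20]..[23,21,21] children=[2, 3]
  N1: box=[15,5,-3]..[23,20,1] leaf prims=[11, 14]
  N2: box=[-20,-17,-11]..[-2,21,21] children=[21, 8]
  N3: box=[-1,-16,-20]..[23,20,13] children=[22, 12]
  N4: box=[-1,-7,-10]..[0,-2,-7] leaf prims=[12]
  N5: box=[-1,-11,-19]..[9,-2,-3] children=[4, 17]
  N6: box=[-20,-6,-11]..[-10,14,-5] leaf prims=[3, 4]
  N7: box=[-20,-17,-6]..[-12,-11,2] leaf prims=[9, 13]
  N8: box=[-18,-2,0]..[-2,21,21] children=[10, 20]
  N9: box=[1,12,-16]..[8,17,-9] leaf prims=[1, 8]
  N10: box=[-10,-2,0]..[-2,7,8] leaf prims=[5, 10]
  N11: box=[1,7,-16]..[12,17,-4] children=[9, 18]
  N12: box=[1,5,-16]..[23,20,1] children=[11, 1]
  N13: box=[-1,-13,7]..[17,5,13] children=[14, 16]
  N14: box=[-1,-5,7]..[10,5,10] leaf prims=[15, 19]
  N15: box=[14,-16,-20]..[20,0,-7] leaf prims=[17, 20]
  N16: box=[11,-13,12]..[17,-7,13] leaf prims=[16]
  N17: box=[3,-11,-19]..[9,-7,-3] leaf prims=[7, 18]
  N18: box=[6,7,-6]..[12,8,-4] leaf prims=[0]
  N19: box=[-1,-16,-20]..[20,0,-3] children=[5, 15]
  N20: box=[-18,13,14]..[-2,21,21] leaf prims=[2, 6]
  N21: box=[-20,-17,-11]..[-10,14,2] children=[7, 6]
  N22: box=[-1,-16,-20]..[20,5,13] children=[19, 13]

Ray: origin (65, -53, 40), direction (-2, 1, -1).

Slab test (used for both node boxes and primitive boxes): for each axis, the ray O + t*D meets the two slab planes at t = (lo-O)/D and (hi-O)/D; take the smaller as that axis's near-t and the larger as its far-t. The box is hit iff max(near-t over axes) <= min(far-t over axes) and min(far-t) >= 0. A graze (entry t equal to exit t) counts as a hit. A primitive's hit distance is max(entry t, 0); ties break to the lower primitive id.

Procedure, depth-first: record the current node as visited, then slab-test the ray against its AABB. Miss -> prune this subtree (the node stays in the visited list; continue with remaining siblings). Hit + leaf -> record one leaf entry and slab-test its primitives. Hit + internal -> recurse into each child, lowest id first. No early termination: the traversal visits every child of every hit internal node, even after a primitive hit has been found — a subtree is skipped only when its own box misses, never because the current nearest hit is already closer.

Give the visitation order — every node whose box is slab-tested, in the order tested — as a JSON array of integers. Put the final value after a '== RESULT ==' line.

Traverse from the root:
N0 x:[21,85/2] y:[36,74] z:[19,60] -> hit [36,85/2], descend [2, 3]
  N2 x:[67/2,85/2] y:[36,74] z:[19,51] -> hit [36,85/2], descend [8, 21]
    N8 x:[67/2,83/2] y:[51,74] z:[19,40] -> miss, prune
    N21 x:[75/2,85/2] y:[36,67] z:[38,51] -> hit [38,85/2], descend [6, 7]
      N6 x:[75/2,85/2] y:[47,67] z:[45,51] -> miss, prune
      N7 x:[77/2,85/2] y:[36,42] z:[38,46] -> hit [77/2,42] leaf, test {P9@t=39, P13(miss)}
  N3 x:[21,33] y:[37,73] z:[27,60] -> miss, prune

Summary -> nodes [0, 2, 8, 21, 6, 7, 3]; box-tests=7; leaf-entries=1; first=P9

== RESULT ==
[0, 2, 8, 21, 6, 7, 3]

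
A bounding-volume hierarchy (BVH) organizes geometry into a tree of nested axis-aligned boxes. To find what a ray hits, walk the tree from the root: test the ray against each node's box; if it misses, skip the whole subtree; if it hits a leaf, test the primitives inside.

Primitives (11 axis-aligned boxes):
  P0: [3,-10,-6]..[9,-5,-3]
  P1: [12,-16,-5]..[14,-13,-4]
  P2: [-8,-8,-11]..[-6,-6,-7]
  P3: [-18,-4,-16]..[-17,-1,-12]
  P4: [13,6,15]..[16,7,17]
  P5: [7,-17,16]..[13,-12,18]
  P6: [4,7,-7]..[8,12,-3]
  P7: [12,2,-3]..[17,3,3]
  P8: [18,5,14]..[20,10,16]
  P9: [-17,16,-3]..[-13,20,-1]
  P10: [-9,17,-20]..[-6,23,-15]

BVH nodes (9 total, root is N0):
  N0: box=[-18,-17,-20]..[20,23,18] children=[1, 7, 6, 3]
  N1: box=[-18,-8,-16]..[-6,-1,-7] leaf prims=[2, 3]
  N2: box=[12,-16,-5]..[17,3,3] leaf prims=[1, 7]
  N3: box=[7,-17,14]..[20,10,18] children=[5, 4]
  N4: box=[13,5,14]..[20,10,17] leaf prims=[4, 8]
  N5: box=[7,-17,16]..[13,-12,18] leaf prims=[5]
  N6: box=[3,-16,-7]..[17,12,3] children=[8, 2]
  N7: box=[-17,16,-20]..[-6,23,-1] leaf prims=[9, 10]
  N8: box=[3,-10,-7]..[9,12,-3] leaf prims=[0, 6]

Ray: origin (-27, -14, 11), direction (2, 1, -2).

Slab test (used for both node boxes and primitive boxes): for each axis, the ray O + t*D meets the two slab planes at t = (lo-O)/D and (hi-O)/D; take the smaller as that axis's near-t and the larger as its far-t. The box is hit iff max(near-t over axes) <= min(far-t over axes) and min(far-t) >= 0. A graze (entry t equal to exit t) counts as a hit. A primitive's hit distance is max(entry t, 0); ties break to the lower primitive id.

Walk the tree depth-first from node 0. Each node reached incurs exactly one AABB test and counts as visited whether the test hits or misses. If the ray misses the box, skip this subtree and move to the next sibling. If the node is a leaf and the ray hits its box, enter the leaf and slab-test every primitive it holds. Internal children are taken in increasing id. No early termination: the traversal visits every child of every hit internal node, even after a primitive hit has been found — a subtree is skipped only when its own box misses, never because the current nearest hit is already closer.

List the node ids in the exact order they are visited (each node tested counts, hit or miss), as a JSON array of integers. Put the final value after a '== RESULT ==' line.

Walk:
N0 x:[9/2,47/2] y:[-3,37] z:[-7/2,31/2] -> hit [9/2,31/2], descend [1, 3, 6, 7]
  N1 x:[9/2,21/2] y:[6,13] z:[9,27/2] -> hit [9,21/2] leaf, test {P2(miss), P3(miss)}
  N3 x:[17,47/2] y:[-3,24] z:[-7/2,-3/2] -> miss, prune
  N6 x:[15,22] y:[-2,26] z:[4,9] -> miss, prune
  N7 x:[5,21/2] y:[30,37] z:[6,31/2] -> miss, prune

5 AABB tests over nodes [0, 1, 3, 6, 7]; 1 leaf entered; closest miss.

== RESULT ==
[0, 1, 3, 6, 7]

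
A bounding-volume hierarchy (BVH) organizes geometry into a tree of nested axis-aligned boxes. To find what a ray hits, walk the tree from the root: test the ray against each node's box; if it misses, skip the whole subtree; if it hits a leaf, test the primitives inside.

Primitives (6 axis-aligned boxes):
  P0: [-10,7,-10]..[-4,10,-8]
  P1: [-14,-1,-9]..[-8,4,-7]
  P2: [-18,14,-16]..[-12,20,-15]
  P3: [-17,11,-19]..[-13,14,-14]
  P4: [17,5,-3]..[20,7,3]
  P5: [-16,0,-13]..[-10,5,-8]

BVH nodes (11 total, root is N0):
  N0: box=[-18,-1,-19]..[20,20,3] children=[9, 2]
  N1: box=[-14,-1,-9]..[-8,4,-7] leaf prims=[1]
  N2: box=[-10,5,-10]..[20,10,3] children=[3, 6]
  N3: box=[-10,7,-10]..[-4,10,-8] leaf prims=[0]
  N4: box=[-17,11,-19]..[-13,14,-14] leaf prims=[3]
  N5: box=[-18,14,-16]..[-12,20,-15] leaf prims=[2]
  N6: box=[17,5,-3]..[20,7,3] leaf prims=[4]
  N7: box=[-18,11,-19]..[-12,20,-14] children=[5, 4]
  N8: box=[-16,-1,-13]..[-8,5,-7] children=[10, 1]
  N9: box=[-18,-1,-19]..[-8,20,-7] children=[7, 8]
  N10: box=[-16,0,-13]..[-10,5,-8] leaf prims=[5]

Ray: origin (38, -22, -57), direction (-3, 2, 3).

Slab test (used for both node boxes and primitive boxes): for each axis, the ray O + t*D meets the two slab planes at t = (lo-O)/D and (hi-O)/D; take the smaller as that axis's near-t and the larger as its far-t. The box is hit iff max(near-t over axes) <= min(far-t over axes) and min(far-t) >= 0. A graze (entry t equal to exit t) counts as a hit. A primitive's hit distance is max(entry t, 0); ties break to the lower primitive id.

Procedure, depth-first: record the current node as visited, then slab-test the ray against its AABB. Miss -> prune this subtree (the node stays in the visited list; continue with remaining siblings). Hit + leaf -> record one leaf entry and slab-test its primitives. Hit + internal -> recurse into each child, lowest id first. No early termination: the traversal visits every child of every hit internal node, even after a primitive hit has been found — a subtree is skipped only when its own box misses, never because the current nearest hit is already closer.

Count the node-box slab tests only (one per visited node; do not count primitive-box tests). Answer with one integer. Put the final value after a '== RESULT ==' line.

Trace the traversal:
N0 x:[6,56/3] y:[21/2,21] z:[38/3,20] -> hit [38/3,56/3], descend [2, 9]
  N2 x:[6,16] y:[27/2,16] z:[47/3,20] -> hit [47/3,16], descend [3, 6]
    N3 x:[14,16] y:[29/2,16] z:[47/3,49/3] -> hit [47/3,16] leaf, test {P0@t=47/3}
    N6 x:[6,7] y:[27/2,29/2] z:[18,20] -> miss, prune
  N9 x:[46/3,56/3] y:[21/2,21] z:[38/3,50/3] -> hit [46/3,50/3], descend [7, 8]
    N7 x:[50/3,56/3] y:[33/2,21] z:[38/3,43/3] -> miss, prune
    N8 x:[46/3,18] y:[21/2,27/2] z:[44/3,50/3] -> miss, prune

7 AABB tests over nodes [0, 2, 3, 6, 9, 7, 8]; 1 leaf entered; closest P0.

== RESULT ==
7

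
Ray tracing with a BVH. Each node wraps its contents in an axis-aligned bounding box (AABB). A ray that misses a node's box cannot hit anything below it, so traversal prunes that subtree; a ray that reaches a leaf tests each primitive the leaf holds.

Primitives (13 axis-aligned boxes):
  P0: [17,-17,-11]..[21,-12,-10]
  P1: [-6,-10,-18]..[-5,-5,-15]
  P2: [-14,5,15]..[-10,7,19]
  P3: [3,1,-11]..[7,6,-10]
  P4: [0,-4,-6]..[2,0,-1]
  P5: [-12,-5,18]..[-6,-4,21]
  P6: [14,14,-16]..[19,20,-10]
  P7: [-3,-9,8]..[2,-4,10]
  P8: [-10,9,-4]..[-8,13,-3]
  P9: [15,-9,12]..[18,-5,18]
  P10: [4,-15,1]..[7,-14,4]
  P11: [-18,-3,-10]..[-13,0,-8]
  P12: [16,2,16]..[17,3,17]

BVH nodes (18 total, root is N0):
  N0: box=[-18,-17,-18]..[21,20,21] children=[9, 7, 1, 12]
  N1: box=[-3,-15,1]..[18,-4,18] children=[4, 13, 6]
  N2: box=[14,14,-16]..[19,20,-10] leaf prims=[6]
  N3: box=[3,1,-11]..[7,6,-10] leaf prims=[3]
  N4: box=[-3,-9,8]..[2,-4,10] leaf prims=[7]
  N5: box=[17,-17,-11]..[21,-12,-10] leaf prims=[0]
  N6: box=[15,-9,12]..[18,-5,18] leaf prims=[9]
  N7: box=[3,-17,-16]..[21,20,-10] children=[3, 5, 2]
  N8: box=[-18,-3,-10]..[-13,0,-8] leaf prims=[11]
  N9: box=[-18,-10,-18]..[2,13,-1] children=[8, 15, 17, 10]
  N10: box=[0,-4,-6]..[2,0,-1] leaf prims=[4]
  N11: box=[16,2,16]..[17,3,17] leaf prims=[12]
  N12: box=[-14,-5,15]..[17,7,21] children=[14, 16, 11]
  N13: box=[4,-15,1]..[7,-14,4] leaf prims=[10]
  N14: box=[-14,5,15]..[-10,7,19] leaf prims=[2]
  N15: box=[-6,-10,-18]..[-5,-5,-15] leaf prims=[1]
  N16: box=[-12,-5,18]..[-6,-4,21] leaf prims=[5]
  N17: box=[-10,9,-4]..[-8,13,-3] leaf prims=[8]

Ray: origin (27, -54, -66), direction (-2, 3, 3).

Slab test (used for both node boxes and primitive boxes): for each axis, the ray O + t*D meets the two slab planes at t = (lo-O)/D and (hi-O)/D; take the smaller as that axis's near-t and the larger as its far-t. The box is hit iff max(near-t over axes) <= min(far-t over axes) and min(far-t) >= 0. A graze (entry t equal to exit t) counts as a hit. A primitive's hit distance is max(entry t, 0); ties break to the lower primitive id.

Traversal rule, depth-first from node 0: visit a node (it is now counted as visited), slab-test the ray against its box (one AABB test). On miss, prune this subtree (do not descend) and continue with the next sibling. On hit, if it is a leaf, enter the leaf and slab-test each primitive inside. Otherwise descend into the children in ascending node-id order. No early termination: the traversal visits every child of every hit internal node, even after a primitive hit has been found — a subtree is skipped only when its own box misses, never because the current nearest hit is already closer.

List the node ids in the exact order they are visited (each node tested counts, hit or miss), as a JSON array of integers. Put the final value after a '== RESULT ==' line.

Traverse from the root:
N0 x:[3,45/2] y:[37/3,74/3] z:[16,29] -> hit [16,45/2], descend [1, 7, 9, 12]
  N1 x:[9/2,15] y:[13,50/3] z:[67/3,28] -> miss, prune
  N7 x:[3,12] y:[37/3,74/3] z:[50/3,56/3] -> miss, prune
  N9 x:[25/2,45/2] y:[44/3,67/3] z:[16,65/3] -> hit [16,65/3], descend [8, 10, 15, 17]
    N8 x:[20,45/2] y:[17,18] z:[56/3,58/3] -> miss, prune
    N10 x:[25/2,27/2] y:[50/3,18] z:[20,65/3] -> miss, prune
    N15 x:[16,33/2] y:[44/3,49/3] z:[16,17] -> hit [16,49/3] leaf, test {P1@t=16}
    N17 x:[35/2,37/2] y:[21,67/3] z:[62/3,21] -> miss, prune
  N12 x:[5,41/2] y:[49/3,61/3] z:[27,29] -> miss, prune

Summary -> nodes [0, 1, 7, 9, 8, 10, 15, 17, 12]; box-tests=9; leaf-entries=1; first=P1

== RESULT ==
[0, 1, 7, 9, 8, 10, 15, 17, 12]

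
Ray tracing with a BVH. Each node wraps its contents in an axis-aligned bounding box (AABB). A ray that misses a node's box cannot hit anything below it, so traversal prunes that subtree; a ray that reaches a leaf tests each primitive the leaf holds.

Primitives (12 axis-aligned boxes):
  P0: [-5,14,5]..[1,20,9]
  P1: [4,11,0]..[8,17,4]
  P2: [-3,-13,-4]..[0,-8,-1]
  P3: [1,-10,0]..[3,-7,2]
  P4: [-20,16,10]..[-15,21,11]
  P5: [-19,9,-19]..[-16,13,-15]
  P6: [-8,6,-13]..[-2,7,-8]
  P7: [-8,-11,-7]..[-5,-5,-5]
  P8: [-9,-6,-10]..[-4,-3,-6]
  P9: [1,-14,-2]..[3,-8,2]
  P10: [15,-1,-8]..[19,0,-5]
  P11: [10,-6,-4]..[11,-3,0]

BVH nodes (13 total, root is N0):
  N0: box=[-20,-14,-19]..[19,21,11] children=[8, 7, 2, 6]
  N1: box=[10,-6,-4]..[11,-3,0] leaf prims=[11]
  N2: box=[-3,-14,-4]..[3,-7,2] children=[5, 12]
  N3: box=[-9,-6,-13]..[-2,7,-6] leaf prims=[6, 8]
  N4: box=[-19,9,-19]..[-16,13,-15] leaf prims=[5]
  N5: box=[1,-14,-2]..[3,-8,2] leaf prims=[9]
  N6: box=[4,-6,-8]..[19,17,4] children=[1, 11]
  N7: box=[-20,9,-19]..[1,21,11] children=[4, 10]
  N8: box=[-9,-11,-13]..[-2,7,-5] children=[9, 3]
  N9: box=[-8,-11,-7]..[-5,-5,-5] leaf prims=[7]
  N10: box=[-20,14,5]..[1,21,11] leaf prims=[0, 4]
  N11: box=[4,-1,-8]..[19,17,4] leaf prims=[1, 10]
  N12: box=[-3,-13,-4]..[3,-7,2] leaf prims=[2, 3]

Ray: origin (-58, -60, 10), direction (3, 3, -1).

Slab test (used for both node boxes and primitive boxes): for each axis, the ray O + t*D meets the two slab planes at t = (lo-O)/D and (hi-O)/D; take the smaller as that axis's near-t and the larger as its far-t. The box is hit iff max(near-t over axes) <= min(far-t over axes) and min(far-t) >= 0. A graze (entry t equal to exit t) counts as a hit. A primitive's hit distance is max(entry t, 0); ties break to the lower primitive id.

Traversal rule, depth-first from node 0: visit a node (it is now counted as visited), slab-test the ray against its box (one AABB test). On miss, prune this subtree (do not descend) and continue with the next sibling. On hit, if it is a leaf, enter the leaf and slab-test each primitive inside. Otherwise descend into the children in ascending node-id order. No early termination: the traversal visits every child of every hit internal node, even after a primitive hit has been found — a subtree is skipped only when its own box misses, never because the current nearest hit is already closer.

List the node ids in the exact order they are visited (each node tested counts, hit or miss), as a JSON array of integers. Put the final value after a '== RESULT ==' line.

Traverse from the root:
N0 x:[38/3,77/3] y:[46/3,27] z:[-1,29] -> hit [46/3,77/3], descend [2, 6, 7, 8]
  N2 x:[55/3,61/3] y:[46/3,53/3] z:[8,14] -> miss, prune
  N6 x:[62/3,77/3] y:[18,77/3] z:[6,18] -> miss, prune
  N7 x:[38/3,59/3] y:[23,27] z:[-1,29] -> miss, prune
  N8 x:[49/3,56/3] y:[49/3,67/3] z:[15,23] -> hit [49/3,56/3], descend [3, 9]
    N3 x:[49/3,56/3] y:[18,67/3] z:[16,23] -> hit [18,56/3] leaf, test {P6(miss), P8@t=18}
    N9 x:[50/3,53/3] y:[49/3,55/3] z:[15,17] -> hit [50/3,17] leaf, test {P7@t=50/3}

Summary -> nodes [0, 2, 6, 7, 8, 3, 9]; box-tests=7; leaf-entries=2; first=P7

== RESULT ==
[0, 2, 6, 7, 8, 3, 9]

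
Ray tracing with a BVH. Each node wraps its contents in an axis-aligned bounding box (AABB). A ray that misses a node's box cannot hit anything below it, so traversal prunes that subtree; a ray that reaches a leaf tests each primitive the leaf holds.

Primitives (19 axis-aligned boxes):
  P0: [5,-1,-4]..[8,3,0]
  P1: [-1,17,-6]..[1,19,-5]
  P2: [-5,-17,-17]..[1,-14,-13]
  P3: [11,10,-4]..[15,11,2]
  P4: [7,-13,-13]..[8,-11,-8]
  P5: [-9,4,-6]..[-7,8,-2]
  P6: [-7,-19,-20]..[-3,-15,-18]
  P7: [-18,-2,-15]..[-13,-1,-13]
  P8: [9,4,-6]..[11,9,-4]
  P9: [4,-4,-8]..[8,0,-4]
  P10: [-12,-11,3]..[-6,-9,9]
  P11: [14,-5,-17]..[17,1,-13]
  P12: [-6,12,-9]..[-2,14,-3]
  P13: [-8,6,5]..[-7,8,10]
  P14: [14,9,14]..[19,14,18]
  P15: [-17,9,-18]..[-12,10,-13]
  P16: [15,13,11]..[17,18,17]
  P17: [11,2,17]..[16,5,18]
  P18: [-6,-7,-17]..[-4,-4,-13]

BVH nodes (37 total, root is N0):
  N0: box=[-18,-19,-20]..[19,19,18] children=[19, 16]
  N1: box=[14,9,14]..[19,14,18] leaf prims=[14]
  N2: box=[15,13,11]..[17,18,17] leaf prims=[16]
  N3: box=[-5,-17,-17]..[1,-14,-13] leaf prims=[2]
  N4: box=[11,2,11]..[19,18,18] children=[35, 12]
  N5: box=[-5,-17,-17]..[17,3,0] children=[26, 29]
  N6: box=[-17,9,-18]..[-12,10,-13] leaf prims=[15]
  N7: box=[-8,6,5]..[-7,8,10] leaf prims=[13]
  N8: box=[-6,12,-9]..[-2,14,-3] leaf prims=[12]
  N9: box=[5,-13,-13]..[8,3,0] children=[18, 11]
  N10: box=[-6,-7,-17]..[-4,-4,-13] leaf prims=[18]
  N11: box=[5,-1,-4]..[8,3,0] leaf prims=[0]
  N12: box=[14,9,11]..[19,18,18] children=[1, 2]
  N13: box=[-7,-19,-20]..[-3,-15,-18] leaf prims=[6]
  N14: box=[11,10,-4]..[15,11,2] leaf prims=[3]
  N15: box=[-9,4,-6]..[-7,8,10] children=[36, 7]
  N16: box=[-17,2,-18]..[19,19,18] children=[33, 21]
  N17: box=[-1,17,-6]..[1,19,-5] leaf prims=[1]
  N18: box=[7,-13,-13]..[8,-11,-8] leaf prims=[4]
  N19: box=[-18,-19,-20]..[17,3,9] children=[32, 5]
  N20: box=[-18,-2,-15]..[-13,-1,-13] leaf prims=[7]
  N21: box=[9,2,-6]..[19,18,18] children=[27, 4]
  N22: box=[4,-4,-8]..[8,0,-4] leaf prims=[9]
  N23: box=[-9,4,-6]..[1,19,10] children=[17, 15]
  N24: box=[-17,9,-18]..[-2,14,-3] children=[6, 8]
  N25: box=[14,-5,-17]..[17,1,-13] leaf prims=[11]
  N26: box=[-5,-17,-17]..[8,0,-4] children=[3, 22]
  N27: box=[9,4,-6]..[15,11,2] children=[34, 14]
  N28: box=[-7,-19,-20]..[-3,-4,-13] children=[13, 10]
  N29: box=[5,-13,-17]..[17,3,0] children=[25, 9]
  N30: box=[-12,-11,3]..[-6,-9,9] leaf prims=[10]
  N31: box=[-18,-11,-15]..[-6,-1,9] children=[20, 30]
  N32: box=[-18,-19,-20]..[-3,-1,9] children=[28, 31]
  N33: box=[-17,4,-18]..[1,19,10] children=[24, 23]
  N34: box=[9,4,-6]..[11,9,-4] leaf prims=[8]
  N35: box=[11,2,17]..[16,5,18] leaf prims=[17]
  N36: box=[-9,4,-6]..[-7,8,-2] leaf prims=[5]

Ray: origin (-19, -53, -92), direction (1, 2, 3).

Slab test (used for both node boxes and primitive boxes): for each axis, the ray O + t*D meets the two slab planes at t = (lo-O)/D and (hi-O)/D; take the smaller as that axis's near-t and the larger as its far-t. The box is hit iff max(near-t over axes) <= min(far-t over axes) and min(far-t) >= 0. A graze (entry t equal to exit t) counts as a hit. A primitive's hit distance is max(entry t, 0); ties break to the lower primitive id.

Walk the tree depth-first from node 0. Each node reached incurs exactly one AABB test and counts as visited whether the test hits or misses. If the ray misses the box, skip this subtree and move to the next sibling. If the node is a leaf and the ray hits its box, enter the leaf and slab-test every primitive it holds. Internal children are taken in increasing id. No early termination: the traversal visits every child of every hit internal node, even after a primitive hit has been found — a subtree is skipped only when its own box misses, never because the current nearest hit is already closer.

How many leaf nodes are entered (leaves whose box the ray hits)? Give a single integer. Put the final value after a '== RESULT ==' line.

Trace the traversal:
N0 x:[1,38] y:[17,36] z:[24,110/3] -> hit [24,36], descend [16, 19]
  N16 x:[2,38] y:[55/2,36] z:[74/3,110/3] -> hit [55/2,36], descend [21, 33]
    N21 x:[28,38] y:[55/2,71/2] z:[86/3,110/3] -> hit [86/3,71/2], descend [4, 27]
      N4 x:[30,38] y:[55/2,71/2] z:[103/3,110/3] -> hit [103/3,71/2], descend [12, 35]
        N12 x:[33,38] y:[31,71/2] z:[103/3,110/3] -> hit [103/3,71/2], descend [1, 2]
          N1 x:[33,38] y:[31,67/2] z:[106/3,110/3] -> miss, prune
          N2 x:[34,36] y:[33,71/2] z:[103/3,109/3] -> hit [103/3,71/2] leaf, test {P16@t=103/3}
        N35 x:[30,35] y:[55/2,29] z:[109/3,110/3] -> miss, prune
      N27 x:[28,34] y:[57/2,32] z:[86/3,94/3] -> hit [86/3,94/3], descend [14, 34]
        N14 x:[30,34] y:[63/2,32] z:[88/3,94/3] -> miss, prune
        N34 x:[28,30] y:[57/2,31] z:[86/3,88/3] -> hit [86/3,88/3] leaf, test {P8@t=86/3}
    N33 x:[2,20] y:[57/2,36] z:[74/3,34] -> miss, prune
  N19 x:[1,36] y:[17,28] z:[24,101/3] -> hit [24,28], descend [5, 32]
    N5 x:[14,36] y:[18,28] z:[25,92/3] -> hit [25,28], descend [26, 29]
      N26 x:[14,27] y:[18,53/2] z:[25,88/3] -> hit [25,53/2], descend [3, 22]
        N3 x:[14,20] y:[18,39/2] z:[25,79/3] -> miss, prune
        N22 x:[23,27] y:[49/2,53/2] z:[28,88/3] -> miss, prune
      N29 x:[24,36] y:[20,28] z:[25,92/3] -> hit [25,28], descend [9, 25]
        N9 x:[24,27] y:[20,28] z:[79/3,92/3] -> hit [79/3,27], descend [11, 18]
          N11 x:[24,27] y:[26,28] z:[88/3,92/3] -> miss, prune
          N18 x:[26,27] y:[20,21] z:[79/3,28] -> miss, prune
        N25 x:[33,36] y:[24,27] z:[25,79/3] -> miss, prune
    N32 x:[1,16] y:[17,26] z:[24,101/3] -> miss, prune

Summary -> nodes [0, 16, 21, 4, 12, 1, 2, 35, 27, 14, 34, 33, 19, 5, 26, 3, 22, 29, 9, 11, 18, 25, 32]; box-tests=23; leaf-entries=2; first=P8

== RESULT ==
2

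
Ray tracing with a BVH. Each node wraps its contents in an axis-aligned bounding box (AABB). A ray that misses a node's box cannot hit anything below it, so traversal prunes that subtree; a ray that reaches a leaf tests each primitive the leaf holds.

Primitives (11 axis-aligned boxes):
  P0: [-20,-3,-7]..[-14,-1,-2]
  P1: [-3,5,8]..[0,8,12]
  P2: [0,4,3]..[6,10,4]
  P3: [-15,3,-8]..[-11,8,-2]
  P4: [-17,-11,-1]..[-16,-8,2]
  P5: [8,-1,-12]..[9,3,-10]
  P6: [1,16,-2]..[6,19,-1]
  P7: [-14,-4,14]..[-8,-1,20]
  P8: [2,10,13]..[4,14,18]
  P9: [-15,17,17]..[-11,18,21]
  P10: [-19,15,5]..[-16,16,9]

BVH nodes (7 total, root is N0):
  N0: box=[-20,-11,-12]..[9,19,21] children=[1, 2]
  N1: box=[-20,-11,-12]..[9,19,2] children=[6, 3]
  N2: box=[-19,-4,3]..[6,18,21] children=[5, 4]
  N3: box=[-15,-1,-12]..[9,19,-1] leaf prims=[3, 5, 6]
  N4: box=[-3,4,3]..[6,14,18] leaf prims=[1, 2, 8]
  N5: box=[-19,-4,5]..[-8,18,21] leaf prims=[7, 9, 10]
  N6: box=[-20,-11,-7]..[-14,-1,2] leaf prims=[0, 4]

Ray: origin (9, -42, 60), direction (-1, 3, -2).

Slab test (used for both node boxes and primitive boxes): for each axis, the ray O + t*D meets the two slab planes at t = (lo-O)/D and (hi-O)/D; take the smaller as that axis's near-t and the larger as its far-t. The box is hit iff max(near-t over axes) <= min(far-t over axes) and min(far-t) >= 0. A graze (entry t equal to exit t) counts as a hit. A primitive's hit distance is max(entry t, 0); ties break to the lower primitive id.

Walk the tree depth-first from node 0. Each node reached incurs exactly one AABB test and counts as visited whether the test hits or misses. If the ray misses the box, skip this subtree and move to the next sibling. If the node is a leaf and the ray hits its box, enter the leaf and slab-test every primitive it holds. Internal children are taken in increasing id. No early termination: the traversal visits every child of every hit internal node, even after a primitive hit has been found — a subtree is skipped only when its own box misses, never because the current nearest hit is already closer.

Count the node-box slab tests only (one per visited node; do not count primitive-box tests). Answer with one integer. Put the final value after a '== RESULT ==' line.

Walk:
N0 x:[0,29] y:[31/3,61/3] z:[39/2,36] -> hit [39/2,61/3], descend [1, 2]
  N1 x:[0,29] y:[31/3,61/3] z:[29,36] -> miss, prune
  N2 x:[3,28] y:[38/3,20] z:[39/2,57/2] -> hit [39/2,20], descend [4, 5]
    N4 x:[3,12] y:[46/3,56/3] z:[21,57/2] -> miss, prune
    N5 x:[17,28] y:[38/3,20] z:[39/2,55/2] -> hit [39/2,20] leaf, test {P7(miss), P9@t=20, P10(miss)}

Visited [0, 1, 2, 4, 5]. Tests: 5 box, 1 leaf. Nearest: P9.

== RESULT ==
5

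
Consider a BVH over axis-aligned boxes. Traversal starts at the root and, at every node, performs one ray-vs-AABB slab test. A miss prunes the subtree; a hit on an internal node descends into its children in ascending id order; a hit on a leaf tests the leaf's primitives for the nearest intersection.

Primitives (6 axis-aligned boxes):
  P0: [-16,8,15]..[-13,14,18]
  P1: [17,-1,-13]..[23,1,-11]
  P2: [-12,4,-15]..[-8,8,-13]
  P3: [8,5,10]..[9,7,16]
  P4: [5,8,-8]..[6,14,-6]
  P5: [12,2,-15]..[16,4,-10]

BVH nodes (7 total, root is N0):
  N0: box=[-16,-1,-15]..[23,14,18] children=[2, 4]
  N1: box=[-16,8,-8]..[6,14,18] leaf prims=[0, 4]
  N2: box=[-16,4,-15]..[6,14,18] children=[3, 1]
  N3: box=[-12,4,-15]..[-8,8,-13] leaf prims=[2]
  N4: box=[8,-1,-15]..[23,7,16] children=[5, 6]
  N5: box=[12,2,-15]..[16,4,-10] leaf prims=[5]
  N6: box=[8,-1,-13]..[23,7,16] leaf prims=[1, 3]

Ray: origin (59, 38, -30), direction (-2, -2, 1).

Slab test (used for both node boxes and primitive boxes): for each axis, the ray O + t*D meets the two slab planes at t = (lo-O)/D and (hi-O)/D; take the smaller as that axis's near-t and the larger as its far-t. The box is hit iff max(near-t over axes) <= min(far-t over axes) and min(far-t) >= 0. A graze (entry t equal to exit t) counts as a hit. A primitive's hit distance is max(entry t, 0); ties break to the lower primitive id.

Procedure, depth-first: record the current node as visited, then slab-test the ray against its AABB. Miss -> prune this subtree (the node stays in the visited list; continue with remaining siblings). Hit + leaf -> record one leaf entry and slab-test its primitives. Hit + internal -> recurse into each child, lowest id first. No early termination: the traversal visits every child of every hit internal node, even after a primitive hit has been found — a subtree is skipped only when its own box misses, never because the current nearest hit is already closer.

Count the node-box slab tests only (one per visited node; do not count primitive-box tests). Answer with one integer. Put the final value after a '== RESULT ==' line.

Walk:
N0 x:[18,75/2] y:[12,39/2] z:[15,48] -> hit [18,39/2], descend [2, 4]
  N2 x:[53/2,75/2] y:[12,17] z:[15,48] -> miss, prune
  N4 x:[18,51/2] y:[31/2,39/2] z:[15,46] -> hit [18,39/2], descend [5, 6]
    N5 x:[43/2,47/2] y:[17,18] z:[15,20] -> miss, prune
    N6 x:[18,51/2] y:[31/2,39/2] z:[17,46] -> hit [18,39/2] leaf, test {P1@t=37/2, P3(miss)}

Visited [0, 2, 4, 5, 6]. Tests: 5 box, 1 leaf. Nearest: P1.

== RESULT ==
5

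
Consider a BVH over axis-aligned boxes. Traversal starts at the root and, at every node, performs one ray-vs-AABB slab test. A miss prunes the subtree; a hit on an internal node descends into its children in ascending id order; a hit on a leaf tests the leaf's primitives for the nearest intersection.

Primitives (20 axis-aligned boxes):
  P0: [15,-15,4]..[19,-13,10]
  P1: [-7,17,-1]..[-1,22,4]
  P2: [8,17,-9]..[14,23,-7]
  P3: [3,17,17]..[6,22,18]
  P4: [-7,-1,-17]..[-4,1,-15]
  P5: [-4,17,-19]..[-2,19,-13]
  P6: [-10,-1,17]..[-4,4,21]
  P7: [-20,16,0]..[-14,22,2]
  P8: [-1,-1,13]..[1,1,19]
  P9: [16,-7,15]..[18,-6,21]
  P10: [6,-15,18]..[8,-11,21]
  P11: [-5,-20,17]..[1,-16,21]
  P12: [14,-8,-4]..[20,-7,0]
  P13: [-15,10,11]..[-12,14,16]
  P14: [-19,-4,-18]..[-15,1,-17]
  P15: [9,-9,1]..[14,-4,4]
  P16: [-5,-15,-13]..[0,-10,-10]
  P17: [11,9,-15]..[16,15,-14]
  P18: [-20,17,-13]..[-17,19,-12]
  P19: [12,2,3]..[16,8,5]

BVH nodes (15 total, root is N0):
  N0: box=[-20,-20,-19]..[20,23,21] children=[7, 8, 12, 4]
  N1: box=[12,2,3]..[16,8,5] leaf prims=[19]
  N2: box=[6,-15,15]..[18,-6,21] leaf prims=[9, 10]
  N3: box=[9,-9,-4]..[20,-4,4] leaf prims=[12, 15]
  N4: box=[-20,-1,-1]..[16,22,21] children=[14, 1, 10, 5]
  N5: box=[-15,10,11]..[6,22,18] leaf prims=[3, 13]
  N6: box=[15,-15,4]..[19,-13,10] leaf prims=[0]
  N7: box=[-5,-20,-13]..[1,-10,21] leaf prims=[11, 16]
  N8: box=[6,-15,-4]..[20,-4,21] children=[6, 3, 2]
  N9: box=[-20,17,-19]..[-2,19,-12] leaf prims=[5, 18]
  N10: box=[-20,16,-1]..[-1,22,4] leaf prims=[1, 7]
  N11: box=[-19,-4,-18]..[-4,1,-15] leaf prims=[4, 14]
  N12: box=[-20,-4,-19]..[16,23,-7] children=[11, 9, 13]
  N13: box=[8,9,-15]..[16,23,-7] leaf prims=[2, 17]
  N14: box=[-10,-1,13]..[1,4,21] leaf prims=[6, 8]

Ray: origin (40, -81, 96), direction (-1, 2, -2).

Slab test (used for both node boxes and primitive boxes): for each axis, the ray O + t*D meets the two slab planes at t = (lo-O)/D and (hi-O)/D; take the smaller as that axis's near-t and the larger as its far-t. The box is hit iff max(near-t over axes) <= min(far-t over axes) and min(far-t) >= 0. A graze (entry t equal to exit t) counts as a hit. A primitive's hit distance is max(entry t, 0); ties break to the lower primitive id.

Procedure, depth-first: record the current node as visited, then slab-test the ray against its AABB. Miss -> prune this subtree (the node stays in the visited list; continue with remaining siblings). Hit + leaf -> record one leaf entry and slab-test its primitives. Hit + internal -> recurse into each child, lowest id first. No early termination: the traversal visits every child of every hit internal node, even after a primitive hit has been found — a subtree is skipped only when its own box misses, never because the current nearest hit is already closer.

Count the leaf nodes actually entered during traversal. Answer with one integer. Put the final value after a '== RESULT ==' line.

Walk:
N0 x:[20,60] y:[61/2,52] z:[75/2,115/2] -> hit [75/2,52], descend [4, 7, 8, 12]
  N4 x:[24,60] y:[40,103/2] z:[75/2,97/2] -> hit [40,97/2], descend [1, 5, 10, 14]
    N1 x:[24,28] y:[83/2,89/2] z:[91/2,93/2] -> miss, prune
    N5 x:[34,55] y:[91/2,103/2] z:[39,85/2] -> miss, prune
    N10 x:[41,60] y:[97/2,103/2] z:[46,97/2] -> hit [97/2,97/2] leaf, test {P1(miss), P7(miss)}
    N14 x:[39,50] y:[40,85/2] z:[75/2,83/2] -> hit [40,83/2] leaf, test {P6(miss), P8@t=40}
  N7 x:[39,45] y:[61/2,71/2] z:[75/2,109/2] -> miss, prune
  N8 x:[20,34] y:[33,77/2] z:[75/2,50] -> miss, prune
  N12 x:[24,60] y:[77/2,52] z:[103/2,115/2] -> hit [103/2,52], descend [9, 11, 13]
    N9 x:[42,60] y:[49,50] z:[54,115/2] -> miss, prune
    N11 x:[44,59] y:[77/2,41] z:[111/2,57] -> miss, prune
    N13 x:[24,32] y:[45,52] z:[103/2,111/2] -> miss, prune

order=[0, 4, 1, 5, 10, 14, 7, 8, 12, 9, 11, 13]  |boxes|=12  |leaves|=2  hit=P8

== RESULT ==
2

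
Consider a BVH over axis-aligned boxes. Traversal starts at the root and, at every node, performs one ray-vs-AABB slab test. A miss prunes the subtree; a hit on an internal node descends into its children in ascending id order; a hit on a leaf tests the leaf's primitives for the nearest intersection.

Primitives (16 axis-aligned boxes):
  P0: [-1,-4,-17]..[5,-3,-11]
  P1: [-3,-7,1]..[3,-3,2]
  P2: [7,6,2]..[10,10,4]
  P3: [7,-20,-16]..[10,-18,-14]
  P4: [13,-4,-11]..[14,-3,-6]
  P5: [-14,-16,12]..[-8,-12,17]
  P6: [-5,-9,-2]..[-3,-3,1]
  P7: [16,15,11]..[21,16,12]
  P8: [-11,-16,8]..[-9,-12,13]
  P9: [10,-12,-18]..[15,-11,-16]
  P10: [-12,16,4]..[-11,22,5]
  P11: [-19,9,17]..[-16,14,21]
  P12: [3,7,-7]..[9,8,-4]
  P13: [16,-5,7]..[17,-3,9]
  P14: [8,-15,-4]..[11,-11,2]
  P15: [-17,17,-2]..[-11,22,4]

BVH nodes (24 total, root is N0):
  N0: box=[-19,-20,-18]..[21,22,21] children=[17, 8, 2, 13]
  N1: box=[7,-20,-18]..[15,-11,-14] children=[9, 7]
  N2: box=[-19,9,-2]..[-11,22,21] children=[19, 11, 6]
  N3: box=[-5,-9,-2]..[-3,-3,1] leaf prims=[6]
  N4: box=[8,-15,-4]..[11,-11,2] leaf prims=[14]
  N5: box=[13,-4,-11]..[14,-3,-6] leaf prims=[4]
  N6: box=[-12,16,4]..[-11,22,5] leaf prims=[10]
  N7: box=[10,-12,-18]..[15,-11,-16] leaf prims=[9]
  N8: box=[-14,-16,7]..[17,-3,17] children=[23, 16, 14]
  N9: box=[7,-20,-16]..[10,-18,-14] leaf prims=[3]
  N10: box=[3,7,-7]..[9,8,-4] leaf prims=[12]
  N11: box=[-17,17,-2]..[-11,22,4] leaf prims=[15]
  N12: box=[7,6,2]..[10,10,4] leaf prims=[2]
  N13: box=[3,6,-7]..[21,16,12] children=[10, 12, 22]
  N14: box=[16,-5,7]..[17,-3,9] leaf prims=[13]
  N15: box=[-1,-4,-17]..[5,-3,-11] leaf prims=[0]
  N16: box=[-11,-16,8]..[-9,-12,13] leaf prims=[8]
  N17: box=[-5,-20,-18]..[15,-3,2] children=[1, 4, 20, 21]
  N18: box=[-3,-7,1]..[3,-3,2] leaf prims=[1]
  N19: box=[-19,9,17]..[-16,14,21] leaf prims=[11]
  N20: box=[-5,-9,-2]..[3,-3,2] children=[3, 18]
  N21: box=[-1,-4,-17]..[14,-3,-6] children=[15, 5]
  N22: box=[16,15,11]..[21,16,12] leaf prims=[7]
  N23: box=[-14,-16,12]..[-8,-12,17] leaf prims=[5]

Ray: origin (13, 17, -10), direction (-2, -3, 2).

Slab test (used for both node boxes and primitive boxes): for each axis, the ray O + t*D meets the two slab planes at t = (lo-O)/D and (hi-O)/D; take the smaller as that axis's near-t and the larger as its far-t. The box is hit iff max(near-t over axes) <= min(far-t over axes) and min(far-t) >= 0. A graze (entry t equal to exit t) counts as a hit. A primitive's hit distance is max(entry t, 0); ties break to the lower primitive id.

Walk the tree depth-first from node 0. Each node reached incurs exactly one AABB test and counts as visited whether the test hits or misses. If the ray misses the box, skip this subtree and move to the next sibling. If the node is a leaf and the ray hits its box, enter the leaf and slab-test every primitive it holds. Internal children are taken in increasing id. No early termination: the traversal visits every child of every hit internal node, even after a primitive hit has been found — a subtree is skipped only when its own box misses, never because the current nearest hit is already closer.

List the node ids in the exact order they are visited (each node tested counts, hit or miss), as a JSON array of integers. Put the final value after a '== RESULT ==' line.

Traverse from the root:
N0 x:[-4,16] y:[-5/3,37/3] z:[-4,31/2] -> hit [-5/3,37/3], descend [2, 8, 13, 17]
  N2 x:[12,16] y:[-5/3,8/3] z:[4,31/2] -> miss, prune
  N8 x:[-2,27/2] y:[20/3,11] z:[17/2,27/2] -> hit [17/2,11], descend [14, 16, 23]
    N14 x:[-2,-3/2] y:[20/3,22/3] z:[17/2,19/2] -> miss, prune
    N16 x:[11,12] y:[29/3,11] z:[9,23/2] -> hit [11,11] leaf, test {P8@t=11}
    N23 x:[21/2,27/2] y:[29/3,11] z:[11,27/2] -> hit [11,11] leaf, test {P5@t=11}
  N13 x:[-4,5] y:[1/3,11/3] z:[3/2,11] -> hit [3/2,11/3], descend [10, 12, 22]
    N10 x:[2,5] y:[3,10/3] z:[3/2,3] -> hit [3,3] leaf, test {P12@t=3}
    N12 x:[3/2,3] y:[7/3,11/3] z:[6,7] -> miss, prune
    N22 x:[-4,-3/2] y:[1/3,2/3] z:[21/2,11] -> miss, prune
  N17 x:[-1,9] y:[20/3,37/3] z:[-4,6] -> miss, prune

11 AABB tests over nodes [0, 2, 8, 14, 16, 23, 13, 10, 12, 22, 17]; 3 leaves entered; closest P12.

== RESULT ==
[0, 2, 8, 14, 16, 23, 13, 10, 12, 22, 17]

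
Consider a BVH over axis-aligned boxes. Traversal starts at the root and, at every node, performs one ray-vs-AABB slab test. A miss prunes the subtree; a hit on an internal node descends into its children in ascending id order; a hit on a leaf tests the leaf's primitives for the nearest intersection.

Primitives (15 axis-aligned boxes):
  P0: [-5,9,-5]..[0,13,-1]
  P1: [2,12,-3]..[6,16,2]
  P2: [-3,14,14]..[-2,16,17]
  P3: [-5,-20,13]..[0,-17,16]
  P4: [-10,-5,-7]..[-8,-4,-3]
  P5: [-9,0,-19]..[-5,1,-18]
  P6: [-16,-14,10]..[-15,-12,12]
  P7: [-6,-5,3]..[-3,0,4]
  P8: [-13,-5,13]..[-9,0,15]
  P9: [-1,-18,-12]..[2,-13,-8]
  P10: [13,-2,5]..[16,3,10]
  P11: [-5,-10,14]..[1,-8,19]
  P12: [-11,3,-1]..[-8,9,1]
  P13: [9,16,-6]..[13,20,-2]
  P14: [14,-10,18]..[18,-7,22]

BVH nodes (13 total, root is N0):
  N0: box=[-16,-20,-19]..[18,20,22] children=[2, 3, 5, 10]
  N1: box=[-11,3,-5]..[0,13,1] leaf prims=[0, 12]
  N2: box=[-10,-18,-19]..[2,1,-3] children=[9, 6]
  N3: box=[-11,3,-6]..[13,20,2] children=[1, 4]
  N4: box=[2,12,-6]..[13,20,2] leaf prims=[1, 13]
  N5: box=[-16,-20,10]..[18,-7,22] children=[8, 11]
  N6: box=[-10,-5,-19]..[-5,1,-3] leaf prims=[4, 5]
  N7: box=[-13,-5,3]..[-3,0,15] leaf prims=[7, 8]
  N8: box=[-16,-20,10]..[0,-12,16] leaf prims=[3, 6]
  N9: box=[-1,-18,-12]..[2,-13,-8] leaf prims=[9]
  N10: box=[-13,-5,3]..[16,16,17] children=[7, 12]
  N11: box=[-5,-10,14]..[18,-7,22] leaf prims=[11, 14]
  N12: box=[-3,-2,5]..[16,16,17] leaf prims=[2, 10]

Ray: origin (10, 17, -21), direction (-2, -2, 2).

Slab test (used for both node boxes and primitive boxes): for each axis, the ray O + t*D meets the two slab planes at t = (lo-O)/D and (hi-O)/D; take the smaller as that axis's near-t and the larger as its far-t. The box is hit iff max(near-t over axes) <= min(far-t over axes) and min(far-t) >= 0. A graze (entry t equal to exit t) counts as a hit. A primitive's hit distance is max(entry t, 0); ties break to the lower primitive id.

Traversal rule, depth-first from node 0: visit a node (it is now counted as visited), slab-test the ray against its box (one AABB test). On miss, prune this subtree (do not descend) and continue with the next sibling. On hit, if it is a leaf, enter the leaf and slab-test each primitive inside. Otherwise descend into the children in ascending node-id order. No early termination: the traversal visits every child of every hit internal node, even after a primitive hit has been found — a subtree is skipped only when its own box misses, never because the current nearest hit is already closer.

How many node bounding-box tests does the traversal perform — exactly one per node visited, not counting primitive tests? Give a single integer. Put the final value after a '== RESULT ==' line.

Walk:
N0 x:[-4,13] y:[-3/2,37/2] z:[1,43/2] -> hit [1,13], descend [2, 3, 5, 10]
  N2 x:[4,10] y:[8,35/2] z:[1,9] -> hit [8,9], descend [6, 9]
    N6 x:[15/2,10] y:[8,11] z:[1,9] -> hit [8,9] leaf, test {P4(miss), P5(miss)}
    N9 x:[4,11/2] y:[15,35/2] z:[9/2,13/2] -> miss, prune
  N3 x:[-3/2,21/2] y:[-3/2,7] z:[15/2,23/2] -> miss, prune
  N5 x:[-4,13] y:[12,37/2] z:[31/2,43/2] -> miss, prune
  N10 x:[-3,23/2] y:[1/2,11] z:[12,19] -> miss, prune

7 AABB tests over nodes [0, 2, 6, 9, 3, 5, 10]; 1 leaf entered; closest miss.

== RESULT ==
7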